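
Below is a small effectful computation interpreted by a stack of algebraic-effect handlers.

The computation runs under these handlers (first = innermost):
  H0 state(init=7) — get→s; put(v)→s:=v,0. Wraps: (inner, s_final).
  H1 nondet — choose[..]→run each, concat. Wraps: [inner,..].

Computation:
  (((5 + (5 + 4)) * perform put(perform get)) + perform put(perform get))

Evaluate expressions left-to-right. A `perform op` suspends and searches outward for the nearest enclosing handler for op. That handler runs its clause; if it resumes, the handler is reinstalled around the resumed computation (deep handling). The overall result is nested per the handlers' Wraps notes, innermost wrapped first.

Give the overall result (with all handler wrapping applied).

Answer: [(0, 7)]

Working:
get @ H0 ⇒ 7
put(7) @ H0 ⇒ s:=7
get @ H0 ⇒ 7
put(7) @ H0 ⇒ s:=7
H0 returns (0, 7)
H1 returns [(0, 7)]
= [(0, 7)]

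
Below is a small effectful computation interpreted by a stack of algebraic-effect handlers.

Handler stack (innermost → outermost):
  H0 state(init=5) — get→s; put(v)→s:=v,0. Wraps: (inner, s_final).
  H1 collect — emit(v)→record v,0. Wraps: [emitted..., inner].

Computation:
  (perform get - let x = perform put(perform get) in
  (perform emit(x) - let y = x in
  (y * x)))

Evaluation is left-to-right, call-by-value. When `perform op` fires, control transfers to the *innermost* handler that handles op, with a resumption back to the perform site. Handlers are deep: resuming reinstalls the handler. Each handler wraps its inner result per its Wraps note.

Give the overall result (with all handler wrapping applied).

Answer: [0, (5, 5)]

Evaluation trace:
get @ H0 ⇒ 5
get @ H0 ⇒ 5
put(5) @ H0 ⇒ s:=5
emit(0) @ H1 ⇒ out+=0
H0 returns (5, 5)
H1 returns [0, (5, 5)]
= [0, (5, 5)]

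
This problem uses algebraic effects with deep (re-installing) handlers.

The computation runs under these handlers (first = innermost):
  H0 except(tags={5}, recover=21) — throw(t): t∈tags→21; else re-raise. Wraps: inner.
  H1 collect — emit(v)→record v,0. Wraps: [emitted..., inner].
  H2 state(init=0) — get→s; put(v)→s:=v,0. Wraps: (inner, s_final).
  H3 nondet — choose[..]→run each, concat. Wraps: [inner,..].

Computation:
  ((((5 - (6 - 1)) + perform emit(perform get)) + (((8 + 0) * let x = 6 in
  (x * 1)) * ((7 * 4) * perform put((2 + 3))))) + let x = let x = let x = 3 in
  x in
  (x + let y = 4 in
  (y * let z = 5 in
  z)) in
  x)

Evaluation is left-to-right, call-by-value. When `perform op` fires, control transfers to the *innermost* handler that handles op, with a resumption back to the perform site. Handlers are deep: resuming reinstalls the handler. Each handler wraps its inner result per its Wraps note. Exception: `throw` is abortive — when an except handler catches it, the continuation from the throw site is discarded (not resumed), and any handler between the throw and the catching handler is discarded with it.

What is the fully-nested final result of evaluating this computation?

Working:
get @ H2 ⇒ 0
emit(0) @ H1 ⇒ out+=0
put(5) @ H2 ⇒ s:=5
H0 returns 23
H1 returns [0, 23]
H2 returns ([0, 23], 5)
H3 returns [([0, 23], 5)]
= [([0, 23], 5)]

Answer: [([0, 23], 5)]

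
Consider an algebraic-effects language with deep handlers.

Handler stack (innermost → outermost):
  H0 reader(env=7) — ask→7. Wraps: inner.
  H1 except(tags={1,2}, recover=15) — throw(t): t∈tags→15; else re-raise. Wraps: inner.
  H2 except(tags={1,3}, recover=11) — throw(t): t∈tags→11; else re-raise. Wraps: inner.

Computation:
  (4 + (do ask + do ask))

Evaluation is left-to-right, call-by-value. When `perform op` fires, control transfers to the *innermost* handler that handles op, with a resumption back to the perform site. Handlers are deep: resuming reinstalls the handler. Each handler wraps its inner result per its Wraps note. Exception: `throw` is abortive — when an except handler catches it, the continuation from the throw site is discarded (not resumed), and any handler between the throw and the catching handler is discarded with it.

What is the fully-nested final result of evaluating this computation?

Evaluation trace:
ask @ H0 ⇒ 7
ask @ H0 ⇒ 7
H0 returns 18
H1 returns 18
H2 returns 18
= 18

Answer: 18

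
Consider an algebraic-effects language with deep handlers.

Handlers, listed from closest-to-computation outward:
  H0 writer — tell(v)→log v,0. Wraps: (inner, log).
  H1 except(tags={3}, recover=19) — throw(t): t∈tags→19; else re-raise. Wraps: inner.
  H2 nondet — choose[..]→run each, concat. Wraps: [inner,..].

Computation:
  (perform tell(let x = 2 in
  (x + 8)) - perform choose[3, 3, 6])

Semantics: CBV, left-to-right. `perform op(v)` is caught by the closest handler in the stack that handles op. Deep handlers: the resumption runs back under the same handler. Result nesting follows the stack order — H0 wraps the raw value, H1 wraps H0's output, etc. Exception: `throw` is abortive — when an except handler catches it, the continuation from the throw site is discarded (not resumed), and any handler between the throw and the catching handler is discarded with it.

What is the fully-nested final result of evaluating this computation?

Step-by-step:
tell(10) @ H0 ⇒ log+=10
choose[3, 3, 6] @ H2
  branch[0] choose=3:
    H0 returns (-3, (10))
    H1 returns (-3, (10))
    H2 returns [(-3, (10))]
  branch[1] choose=3:
    H0 returns (-3, (10))
    H1 returns (-3, (10))
    H2 returns [(-3, (10))]
  branch[2] choose=6:
    H0 returns (-6, (10))
    H1 returns (-6, (10))
    H2 returns [(-6, (10))]
= [(-3, (10)), (-3, (10)), (-6, (10))]

Answer: [(-3, (10)), (-3, (10)), (-6, (10))]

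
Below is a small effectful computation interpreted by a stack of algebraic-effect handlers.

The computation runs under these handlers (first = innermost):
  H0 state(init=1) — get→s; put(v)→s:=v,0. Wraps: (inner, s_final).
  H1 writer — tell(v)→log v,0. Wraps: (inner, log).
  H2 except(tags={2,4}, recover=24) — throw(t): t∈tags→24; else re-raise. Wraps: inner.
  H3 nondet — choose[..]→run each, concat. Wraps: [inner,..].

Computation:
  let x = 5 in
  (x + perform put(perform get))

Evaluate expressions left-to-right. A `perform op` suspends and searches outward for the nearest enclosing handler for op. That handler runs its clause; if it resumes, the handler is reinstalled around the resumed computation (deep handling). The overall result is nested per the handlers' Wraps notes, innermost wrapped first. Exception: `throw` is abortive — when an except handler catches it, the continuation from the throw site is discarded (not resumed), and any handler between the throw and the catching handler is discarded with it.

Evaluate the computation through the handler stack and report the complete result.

Step-by-step:
get @ H0 ⇒ 1
put(1) @ H0 ⇒ s:=1
H0 returns (5, 1)
H1 returns ((5, 1), ())
H2 returns ((5, 1), ())
H3 returns [((5, 1), ())]
= [((5, 1), ())]

Answer: [((5, 1), ())]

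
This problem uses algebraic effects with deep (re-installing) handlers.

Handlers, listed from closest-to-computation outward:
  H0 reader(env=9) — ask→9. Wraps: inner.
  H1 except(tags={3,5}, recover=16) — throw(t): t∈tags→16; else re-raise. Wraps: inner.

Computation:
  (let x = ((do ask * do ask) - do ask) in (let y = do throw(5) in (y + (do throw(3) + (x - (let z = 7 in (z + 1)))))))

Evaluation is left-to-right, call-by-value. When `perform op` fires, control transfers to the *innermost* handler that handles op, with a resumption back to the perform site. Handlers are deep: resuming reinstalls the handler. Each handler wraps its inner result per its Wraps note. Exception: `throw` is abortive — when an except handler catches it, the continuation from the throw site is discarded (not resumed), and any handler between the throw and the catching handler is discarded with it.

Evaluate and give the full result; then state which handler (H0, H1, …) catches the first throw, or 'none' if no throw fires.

Answer: 16 ; first throw caught by: H1

Working:
ask @ H0 ⇒ 9
ask @ H0 ⇒ 9
ask @ H0 ⇒ 9
throw(5) @ H1 caught ⇒ 16
= 16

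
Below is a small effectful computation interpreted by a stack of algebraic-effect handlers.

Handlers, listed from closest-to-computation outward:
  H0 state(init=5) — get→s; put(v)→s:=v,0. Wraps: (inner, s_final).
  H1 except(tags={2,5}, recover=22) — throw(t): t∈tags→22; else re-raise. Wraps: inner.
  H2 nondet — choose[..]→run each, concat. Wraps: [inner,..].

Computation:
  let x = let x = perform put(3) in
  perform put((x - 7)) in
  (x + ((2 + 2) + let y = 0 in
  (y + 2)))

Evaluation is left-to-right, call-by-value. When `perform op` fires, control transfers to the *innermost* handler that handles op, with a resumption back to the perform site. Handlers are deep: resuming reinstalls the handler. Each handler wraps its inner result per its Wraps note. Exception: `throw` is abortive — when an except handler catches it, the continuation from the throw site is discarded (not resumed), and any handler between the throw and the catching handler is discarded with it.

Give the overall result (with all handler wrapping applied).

Answer: [(6, -7)]

Step-by-step:
put(3) @ H0 ⇒ s:=3
put(-7) @ H0 ⇒ s:=-7
H0 returns (6, -7)
H1 returns (6, -7)
H2 returns [(6, -7)]
= [(6, -7)]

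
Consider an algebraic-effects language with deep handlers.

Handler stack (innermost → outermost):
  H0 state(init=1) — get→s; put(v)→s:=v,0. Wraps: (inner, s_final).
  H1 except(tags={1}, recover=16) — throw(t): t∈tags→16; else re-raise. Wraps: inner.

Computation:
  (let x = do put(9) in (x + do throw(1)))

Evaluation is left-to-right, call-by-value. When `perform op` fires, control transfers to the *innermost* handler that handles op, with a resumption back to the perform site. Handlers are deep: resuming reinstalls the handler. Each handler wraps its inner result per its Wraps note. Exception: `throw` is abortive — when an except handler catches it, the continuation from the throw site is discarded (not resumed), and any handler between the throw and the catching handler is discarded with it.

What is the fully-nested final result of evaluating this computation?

Working:
put(9) @ H0 ⇒ s:=9
throw(1) @ H1 caught ⇒ 16
= 16

Answer: 16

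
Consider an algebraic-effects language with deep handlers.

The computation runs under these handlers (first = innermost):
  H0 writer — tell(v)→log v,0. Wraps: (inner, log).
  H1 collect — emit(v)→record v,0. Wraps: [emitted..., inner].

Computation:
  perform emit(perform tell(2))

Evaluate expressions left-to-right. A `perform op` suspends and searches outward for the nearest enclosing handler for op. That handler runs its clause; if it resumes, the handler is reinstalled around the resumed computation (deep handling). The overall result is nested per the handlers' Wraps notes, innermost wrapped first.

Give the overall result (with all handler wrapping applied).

Answer: [0, (0, (2))]

Step-by-step:
tell(2) @ H0 ⇒ log+=2
emit(0) @ H1 ⇒ out+=0
H0 returns (0, (2))
H1 returns [0, (0, (2))]
= [0, (0, (2))]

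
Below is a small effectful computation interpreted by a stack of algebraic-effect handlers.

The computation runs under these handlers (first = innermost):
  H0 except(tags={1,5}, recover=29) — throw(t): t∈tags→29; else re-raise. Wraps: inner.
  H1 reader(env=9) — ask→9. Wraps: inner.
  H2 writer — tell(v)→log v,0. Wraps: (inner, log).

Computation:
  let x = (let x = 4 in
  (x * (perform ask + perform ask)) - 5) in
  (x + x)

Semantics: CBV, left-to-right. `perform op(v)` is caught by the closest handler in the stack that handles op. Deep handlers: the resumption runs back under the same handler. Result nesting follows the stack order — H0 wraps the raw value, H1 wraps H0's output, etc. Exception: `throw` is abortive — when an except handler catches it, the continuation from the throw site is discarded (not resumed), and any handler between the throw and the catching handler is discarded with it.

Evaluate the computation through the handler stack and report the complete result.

Working:
ask @ H1 ⇒ 9
ask @ H1 ⇒ 9
H0 returns 134
H1 returns 134
H2 returns (134, ())
= (134, ())

Answer: (134, ())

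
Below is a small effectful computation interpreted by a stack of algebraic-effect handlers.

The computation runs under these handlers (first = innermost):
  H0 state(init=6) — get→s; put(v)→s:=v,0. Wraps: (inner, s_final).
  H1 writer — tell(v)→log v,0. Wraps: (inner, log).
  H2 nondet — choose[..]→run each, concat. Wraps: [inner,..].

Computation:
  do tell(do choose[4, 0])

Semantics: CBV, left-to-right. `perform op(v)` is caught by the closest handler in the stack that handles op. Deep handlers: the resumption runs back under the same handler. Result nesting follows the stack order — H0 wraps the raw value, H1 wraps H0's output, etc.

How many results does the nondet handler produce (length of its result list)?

Step-by-step:
choose[4, 0] @ H2
  branch[0] choose=4:
    tell(4) @ H1 ⇒ log+=4
    H0 returns (0, 6)
    H1 returns ((0, 6), (4))
    H2 returns [((0, 6), (4))]
  branch[1] choose=0:
    tell(0) @ H1 ⇒ log+=0
    H0 returns (0, 6)
    H1 returns ((0, 6), (0))
    H2 returns [((0, 6), (0))]
= [((0, 6), (4)), ((0, 6), (0))]

Answer: 2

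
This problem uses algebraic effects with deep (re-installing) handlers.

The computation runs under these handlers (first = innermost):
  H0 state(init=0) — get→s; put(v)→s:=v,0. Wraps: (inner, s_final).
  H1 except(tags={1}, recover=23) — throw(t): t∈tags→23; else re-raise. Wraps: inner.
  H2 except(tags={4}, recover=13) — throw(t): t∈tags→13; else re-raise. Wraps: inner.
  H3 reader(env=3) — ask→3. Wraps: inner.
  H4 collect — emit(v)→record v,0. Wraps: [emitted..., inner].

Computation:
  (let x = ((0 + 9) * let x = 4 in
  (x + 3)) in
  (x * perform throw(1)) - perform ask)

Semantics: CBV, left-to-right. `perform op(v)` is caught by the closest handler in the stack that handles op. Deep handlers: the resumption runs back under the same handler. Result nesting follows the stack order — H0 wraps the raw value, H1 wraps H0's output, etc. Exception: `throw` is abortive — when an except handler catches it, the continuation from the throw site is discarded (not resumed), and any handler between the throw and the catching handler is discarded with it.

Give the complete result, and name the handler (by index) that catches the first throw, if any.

Answer: [23] ; first throw caught by: H1

Step-by-step:
throw(1) @ H1 caught ⇒ 23
H2 returns 23
H3 returns 23
H4 returns [23]
= [23]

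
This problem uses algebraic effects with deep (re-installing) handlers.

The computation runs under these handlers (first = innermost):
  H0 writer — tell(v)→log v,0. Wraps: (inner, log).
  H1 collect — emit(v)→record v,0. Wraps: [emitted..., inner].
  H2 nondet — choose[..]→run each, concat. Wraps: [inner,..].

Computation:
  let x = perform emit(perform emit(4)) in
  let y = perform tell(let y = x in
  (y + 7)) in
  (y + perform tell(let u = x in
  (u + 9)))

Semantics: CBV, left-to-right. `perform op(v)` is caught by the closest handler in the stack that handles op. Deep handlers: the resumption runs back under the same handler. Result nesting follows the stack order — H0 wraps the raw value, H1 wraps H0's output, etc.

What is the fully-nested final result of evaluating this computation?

Answer: [[4, 0, (0, (7, 9))]]

Working:
emit(4) @ H1 ⇒ out+=4
emit(0) @ H1 ⇒ out+=0
tell(7) @ H0 ⇒ log+=7
tell(9) @ H0 ⇒ log+=9
H0 returns (0, (7, 9))
H1 returns [4, 0, (0, (7, 9))]
H2 returns [[4, 0, (0, (7, 9))]]
= [[4, 0, (0, (7, 9))]]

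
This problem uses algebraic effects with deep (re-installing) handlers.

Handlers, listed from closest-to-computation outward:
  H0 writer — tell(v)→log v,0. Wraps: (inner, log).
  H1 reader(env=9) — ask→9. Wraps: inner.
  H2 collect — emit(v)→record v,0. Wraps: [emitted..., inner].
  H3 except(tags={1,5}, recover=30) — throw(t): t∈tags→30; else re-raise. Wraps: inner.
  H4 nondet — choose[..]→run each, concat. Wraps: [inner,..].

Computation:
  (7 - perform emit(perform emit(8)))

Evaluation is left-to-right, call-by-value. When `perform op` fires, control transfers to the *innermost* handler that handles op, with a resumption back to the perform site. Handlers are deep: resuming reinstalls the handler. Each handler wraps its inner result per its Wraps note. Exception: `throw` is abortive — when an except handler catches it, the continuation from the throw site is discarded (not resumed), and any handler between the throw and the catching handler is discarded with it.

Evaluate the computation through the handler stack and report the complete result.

Answer: [[8, 0, (7, ())]]

Evaluation trace:
emit(8) @ H2 ⇒ out+=8
emit(0) @ H2 ⇒ out+=0
H0 returns (7, ())
H1 returns (7, ())
H2 returns [8, 0, (7, ())]
H3 returns [8, 0, (7, ())]
H4 returns [[8, 0, (7, ())]]
= [[8, 0, (7, ())]]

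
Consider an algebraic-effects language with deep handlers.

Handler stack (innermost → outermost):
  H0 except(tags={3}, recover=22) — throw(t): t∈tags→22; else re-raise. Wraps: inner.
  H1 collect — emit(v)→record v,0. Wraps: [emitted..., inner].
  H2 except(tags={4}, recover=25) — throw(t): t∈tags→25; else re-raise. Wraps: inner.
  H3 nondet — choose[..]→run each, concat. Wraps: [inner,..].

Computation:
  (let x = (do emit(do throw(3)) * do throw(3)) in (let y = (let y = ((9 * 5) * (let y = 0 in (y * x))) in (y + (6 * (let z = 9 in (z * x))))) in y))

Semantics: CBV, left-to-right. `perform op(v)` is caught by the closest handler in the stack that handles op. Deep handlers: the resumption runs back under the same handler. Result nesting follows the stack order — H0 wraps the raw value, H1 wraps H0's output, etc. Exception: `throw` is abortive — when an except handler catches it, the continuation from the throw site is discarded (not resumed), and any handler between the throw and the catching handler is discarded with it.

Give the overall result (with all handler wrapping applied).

Answer: [[22]]

Step-by-step:
throw(3) @ H0 caught ⇒ 22
H1 returns [22]
H2 returns [22]
H3 returns [[22]]
= [[22]]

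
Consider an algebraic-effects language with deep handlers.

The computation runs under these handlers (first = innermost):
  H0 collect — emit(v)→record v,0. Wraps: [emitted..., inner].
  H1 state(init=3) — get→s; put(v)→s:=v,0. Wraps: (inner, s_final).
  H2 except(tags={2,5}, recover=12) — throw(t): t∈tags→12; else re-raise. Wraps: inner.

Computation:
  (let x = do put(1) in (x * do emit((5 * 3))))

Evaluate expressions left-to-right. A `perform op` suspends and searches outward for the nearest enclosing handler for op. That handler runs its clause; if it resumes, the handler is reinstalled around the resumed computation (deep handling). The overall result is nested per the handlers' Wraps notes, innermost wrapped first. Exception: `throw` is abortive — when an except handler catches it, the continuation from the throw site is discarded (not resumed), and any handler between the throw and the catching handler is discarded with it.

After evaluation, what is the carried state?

Step-by-step:
put(1) @ H1 ⇒ s:=1
emit(15) @ H0 ⇒ out+=15
H0 returns [15, 0]
H1 returns ([15, 0], 1)
H2 returns ([15, 0], 1)
= ([15, 0], 1)

Answer: 1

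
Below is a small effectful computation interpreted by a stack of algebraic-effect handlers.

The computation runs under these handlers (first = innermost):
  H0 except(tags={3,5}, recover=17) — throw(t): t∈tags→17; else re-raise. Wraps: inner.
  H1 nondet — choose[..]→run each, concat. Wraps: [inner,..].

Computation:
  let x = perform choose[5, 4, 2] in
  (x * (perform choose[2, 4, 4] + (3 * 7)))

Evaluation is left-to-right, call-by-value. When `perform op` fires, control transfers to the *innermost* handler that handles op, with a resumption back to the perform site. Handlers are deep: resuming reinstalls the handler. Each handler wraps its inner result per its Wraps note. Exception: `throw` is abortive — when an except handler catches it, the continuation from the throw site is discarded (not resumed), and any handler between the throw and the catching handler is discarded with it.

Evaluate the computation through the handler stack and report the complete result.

Evaluation trace:
choose[5, 4, 2] @ H1
  branch[0] choose=5:
    choose[2, 4, 4] @ H1
      branch[0] choose=2:
        H0 returns 115
        H1 returns [115]
      branch[1] choose=4:
        H0 returns 125
        H1 returns [125]
      branch[2] choose=4:
        H0 returns 125
        H1 returns [125]
  branch[1] choose=4:
    choose[2, 4, 4] @ H1
      branch[0] choose=2:
        H0 returns 92
        H1 returns [92]
      branch[1] choose=4:
        H0 returns 100
        H1 returns [100]
      branch[2] choose=4:
        H0 returns 100
        H1 returns [100]
  branch[2] choose=2:
    choose[2, 4, 4] @ H1
      branch[0] choose=2:
        H0 returns 46
        H1 returns [46]
      branch[1] choose=4:
        H0 returns 50
        H1 returns [50]
      branch[2] choose=4:
        H0 returns 50
        H1 returns [50]
= [115, 125, 125, 92, 100, 100, 46, 50, 50]

Answer: [115, 125, 125, 92, 100, 100, 46, 50, 50]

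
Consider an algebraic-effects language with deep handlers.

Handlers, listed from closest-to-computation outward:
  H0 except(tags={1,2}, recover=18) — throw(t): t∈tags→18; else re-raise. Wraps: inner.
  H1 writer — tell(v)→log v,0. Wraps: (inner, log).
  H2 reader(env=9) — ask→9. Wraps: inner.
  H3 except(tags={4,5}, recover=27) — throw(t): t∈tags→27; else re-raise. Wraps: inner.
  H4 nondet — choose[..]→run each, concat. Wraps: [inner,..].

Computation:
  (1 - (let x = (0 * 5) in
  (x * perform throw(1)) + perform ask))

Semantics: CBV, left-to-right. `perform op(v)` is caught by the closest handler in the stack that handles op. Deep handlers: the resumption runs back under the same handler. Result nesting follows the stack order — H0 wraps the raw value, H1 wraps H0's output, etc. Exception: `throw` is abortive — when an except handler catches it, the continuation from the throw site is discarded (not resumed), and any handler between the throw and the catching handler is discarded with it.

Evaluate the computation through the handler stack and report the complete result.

Answer: [(18, ())]

Step-by-step:
throw(1) @ H0 caught ⇒ 18
H1 returns (18, ())
H2 returns (18, ())
H3 returns (18, ())
H4 returns [(18, ())]
= [(18, ())]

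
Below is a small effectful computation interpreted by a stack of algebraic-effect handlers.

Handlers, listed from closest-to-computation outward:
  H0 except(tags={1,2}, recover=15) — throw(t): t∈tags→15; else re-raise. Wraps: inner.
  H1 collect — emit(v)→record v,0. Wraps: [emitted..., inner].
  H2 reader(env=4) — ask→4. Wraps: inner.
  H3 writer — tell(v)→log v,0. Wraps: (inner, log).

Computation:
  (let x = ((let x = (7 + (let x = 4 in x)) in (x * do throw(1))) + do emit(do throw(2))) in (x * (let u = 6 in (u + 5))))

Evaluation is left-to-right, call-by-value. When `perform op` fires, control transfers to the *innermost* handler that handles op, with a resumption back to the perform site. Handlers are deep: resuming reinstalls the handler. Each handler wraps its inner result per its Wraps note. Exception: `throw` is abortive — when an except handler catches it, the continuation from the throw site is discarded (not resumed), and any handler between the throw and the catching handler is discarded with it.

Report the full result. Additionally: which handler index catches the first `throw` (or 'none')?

Evaluation trace:
throw(1) @ H0 caught ⇒ 15
H1 returns [15]
H2 returns [15]
H3 returns ([15], ())
= ([15], ())

Answer: ([15], ()) ; first throw caught by: H0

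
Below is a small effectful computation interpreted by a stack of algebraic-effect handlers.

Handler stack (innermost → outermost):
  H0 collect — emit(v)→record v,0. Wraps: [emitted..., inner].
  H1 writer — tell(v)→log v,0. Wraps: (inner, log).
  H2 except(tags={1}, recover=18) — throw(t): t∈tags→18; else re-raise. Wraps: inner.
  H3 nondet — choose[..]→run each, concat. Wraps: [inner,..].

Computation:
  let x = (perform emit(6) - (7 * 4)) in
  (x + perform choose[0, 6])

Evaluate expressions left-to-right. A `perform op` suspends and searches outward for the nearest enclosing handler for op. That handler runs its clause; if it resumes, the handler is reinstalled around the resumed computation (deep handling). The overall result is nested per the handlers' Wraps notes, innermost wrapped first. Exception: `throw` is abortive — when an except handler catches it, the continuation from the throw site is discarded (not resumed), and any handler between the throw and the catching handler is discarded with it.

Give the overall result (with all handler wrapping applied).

Answer: [([6, -28], ()), ([6, -22], ())]

Evaluation trace:
emit(6) @ H0 ⇒ out+=6
choose[0, 6] @ H3
  branch[0] choose=0:
    H0 returns [6, -28]
    H1 returns ([6, -28], ())
    H2 returns ([6, -28], ())
    H3 returns [([6, -28], ())]
  branch[1] choose=6:
    H0 returns [6, -22]
    H1 returns ([6, -22], ())
    H2 returns ([6, -22], ())
    H3 returns [([6, -22], ())]
= [([6, -28], ()), ([6, -22], ())]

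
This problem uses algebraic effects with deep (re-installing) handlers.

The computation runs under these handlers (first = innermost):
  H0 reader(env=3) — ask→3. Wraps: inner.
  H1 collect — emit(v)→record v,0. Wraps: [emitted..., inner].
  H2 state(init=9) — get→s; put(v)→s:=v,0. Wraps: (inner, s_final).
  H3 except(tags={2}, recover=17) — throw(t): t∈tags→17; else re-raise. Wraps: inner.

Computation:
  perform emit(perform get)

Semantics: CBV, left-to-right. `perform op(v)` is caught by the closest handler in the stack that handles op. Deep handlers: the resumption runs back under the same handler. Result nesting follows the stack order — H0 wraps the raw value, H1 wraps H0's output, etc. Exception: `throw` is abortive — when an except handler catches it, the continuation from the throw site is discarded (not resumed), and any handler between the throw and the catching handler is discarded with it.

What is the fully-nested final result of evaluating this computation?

Evaluation trace:
get @ H2 ⇒ 9
emit(9) @ H1 ⇒ out+=9
H0 returns 0
H1 returns [9, 0]
H2 returns ([9, 0], 9)
H3 returns ([9, 0], 9)
= ([9, 0], 9)

Answer: ([9, 0], 9)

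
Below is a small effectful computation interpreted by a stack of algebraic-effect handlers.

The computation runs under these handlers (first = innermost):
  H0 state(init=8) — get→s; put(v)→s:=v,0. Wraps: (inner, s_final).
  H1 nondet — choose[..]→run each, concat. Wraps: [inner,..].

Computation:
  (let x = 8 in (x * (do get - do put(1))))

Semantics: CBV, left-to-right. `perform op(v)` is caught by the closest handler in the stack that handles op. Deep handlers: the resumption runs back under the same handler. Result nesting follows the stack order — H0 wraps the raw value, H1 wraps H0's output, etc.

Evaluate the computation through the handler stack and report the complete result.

Answer: [(64, 1)]

Step-by-step:
get @ H0 ⇒ 8
put(1) @ H0 ⇒ s:=1
H0 returns (64, 1)
H1 returns [(64, 1)]
= [(64, 1)]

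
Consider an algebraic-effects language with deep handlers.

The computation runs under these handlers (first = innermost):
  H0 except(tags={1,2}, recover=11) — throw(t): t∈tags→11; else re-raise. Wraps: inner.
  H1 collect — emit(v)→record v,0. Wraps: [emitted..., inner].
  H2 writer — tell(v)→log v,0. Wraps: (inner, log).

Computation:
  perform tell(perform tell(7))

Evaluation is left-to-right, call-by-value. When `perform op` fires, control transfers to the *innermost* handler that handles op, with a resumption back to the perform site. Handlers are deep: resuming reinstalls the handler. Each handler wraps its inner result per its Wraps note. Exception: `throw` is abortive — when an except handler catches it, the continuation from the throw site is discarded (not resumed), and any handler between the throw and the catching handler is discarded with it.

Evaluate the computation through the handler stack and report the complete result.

Working:
tell(7) @ H2 ⇒ log+=7
tell(0) @ H2 ⇒ log+=0
H0 returns 0
H1 returns [0]
H2 returns ([0], (7, 0))
= ([0], (7, 0))

Answer: ([0], (7, 0))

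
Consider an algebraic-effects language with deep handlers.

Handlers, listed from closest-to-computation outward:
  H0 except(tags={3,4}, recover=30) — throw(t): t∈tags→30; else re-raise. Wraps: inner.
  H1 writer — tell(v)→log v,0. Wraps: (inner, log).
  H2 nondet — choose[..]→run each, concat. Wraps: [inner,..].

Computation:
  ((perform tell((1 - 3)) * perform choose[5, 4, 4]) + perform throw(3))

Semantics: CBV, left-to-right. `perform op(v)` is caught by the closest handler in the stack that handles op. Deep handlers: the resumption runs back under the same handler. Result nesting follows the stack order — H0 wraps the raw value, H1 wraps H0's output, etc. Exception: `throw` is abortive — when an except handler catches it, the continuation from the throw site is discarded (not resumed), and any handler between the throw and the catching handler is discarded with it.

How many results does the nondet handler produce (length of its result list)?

Answer: 3

Evaluation trace:
tell(-2) @ H1 ⇒ log+=-2
choose[5, 4, 4] @ H2
  branch[0] choose=5:
    throw(3) @ H0 caught ⇒ 30
    H1 returns (30, (-2))
    H2 returns [(30, (-2))]
  branch[1] choose=4:
    throw(3) @ H0 caught ⇒ 30
    H1 returns (30, (-2))
    H2 returns [(30, (-2))]
  branch[2] choose=4:
    throw(3) @ H0 caught ⇒ 30
    H1 returns (30, (-2))
    H2 returns [(30, (-2))]
= [(30, (-2)), (30, (-2)), (30, (-2))]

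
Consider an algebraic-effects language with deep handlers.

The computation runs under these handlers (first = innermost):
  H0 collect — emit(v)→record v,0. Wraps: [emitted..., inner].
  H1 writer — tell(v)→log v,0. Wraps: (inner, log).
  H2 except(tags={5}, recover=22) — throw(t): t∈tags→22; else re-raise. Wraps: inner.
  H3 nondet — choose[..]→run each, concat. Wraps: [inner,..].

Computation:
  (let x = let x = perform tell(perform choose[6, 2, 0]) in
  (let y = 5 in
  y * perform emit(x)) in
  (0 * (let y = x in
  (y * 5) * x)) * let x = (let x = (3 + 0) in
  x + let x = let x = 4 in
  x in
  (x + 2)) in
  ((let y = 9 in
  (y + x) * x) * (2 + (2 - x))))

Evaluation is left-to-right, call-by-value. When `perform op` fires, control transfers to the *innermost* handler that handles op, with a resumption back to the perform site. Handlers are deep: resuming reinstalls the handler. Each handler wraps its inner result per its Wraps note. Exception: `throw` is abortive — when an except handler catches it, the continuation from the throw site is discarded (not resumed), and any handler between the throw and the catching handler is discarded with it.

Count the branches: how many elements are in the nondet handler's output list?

Answer: 3

Working:
choose[6, 2, 0] @ H3
  branch[0] choose=6:
    tell(6) @ H1 ⇒ log+=6
    emit(0) @ H0 ⇒ out+=0
    H0 returns [0, 0]
    H1 returns ([0, 0], (6))
    H2 returns ([0, 0], (6))
    H3 returns [([0, 0], (6))]
  branch[1] choose=2:
    tell(2) @ H1 ⇒ log+=2
    emit(0) @ H0 ⇒ out+=0
    H0 returns [0, 0]
    H1 returns ([0, 0], (2))
    H2 returns ([0, 0], (2))
    H3 returns [([0, 0], (2))]
  branch[2] choose=0:
    tell(0) @ H1 ⇒ log+=0
    emit(0) @ H0 ⇒ out+=0
    H0 returns [0, 0]
    H1 returns ([0, 0], (0))
    H2 returns ([0, 0], (0))
    H3 returns [([0, 0], (0))]
= [([0, 0], (6)), ([0, 0], (2)), ([0, 0], (0))]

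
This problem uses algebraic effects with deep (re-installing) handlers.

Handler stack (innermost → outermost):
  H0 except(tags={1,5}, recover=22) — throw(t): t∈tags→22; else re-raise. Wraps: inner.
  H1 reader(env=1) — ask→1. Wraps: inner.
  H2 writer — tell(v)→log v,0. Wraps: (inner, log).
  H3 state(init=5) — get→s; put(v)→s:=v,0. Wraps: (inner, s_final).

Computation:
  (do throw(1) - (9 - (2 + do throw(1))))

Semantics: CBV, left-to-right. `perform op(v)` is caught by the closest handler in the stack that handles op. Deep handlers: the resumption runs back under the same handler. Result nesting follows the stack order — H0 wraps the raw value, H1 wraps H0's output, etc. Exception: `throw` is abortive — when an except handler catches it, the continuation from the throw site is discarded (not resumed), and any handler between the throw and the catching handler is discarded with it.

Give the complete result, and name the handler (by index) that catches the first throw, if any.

Working:
throw(1) @ H0 caught ⇒ 22
H1 returns 22
H2 returns (22, ())
H3 returns ((22, ()), 5)
= ((22, ()), 5)

Answer: ((22, ()), 5) ; first throw caught by: H0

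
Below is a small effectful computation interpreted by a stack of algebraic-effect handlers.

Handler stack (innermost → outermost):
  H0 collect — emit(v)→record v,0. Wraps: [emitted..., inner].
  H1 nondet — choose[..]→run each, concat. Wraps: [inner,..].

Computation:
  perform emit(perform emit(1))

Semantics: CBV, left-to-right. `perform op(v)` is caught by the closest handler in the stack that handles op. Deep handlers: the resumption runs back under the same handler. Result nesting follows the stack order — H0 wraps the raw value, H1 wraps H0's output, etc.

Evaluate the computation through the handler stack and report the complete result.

Answer: [[1, 0, 0]]

Step-by-step:
emit(1) @ H0 ⇒ out+=1
emit(0) @ H0 ⇒ out+=0
H0 returns [1, 0, 0]
H1 returns [[1, 0, 0]]
= [[1, 0, 0]]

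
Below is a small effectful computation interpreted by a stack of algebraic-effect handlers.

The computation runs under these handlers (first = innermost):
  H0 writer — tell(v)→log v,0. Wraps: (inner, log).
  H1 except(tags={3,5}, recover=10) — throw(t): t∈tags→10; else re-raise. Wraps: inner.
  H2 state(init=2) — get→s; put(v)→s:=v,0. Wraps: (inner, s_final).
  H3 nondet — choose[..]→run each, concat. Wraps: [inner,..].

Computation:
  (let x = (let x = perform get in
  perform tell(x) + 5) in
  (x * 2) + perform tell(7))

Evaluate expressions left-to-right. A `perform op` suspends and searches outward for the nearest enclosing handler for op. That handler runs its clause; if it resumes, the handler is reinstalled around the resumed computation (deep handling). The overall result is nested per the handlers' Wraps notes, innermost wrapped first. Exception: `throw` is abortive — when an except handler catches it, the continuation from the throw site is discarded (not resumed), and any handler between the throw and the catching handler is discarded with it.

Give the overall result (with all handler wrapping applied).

Working:
get @ H2 ⇒ 2
tell(2) @ H0 ⇒ log+=2
tell(7) @ H0 ⇒ log+=7
H0 returns (10, (2, 7))
H1 returns (10, (2, 7))
H2 returns ((10, (2, 7)), 2)
H3 returns [((10, (2, 7)), 2)]
= [((10, (2, 7)), 2)]

Answer: [((10, (2, 7)), 2)]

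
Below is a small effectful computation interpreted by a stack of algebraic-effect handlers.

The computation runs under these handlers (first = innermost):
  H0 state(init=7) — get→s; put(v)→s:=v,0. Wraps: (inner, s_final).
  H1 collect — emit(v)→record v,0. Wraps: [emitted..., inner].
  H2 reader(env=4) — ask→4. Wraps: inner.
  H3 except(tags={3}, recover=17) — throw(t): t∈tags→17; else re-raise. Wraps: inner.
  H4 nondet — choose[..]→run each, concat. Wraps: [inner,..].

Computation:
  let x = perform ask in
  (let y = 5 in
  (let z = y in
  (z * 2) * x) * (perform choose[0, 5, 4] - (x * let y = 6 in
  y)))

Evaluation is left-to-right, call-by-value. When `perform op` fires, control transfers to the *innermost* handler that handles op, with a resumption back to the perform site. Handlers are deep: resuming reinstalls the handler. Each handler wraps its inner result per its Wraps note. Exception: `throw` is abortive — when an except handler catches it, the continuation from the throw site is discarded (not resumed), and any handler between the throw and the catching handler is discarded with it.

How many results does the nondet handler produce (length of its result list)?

Answer: 3

Step-by-step:
ask @ H2 ⇒ 4
choose[0, 5, 4] @ H4
  branch[0] choose=0:
    H0 returns (-960, 7)
    H1 returns [(-960, 7)]
    H2 returns [(-960, 7)]
    H3 returns [(-960, 7)]
    H4 returns [[(-960, 7)]]
  branch[1] choose=5:
    H0 returns (-760, 7)
    H1 returns [(-760, 7)]
    H2 returns [(-760, 7)]
    H3 returns [(-760, 7)]
    H4 returns [[(-760, 7)]]
  branch[2] choose=4:
    H0 returns (-800, 7)
    H1 returns [(-800, 7)]
    H2 returns [(-800, 7)]
    H3 returns [(-800, 7)]
    H4 returns [[(-800, 7)]]
= [[(-960, 7)], [(-760, 7)], [(-800, 7)]]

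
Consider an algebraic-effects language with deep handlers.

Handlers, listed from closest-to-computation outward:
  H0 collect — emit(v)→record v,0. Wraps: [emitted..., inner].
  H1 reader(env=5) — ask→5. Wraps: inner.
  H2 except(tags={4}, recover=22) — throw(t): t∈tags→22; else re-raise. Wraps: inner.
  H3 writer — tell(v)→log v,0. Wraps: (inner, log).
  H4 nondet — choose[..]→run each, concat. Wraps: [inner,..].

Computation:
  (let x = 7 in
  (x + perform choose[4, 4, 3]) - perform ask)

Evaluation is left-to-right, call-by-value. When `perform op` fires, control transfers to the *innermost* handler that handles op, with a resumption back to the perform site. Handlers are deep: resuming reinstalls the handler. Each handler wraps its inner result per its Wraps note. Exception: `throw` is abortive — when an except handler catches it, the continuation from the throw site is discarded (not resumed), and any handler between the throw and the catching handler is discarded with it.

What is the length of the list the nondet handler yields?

Answer: 3

Evaluation trace:
choose[4, 4, 3] @ H4
  branch[0] choose=4:
    ask @ H1 ⇒ 5
    H0 returns [6]
    H1 returns [6]
    H2 returns [6]
    H3 returns ([6], ())
    H4 returns [([6], ())]
  branch[1] choose=4:
    ask @ H1 ⇒ 5
    H0 returns [6]
    H1 returns [6]
    H2 returns [6]
    H3 returns ([6], ())
    H4 returns [([6], ())]
  branch[2] choose=3:
    ask @ H1 ⇒ 5
    H0 returns [5]
    H1 returns [5]
    H2 returns [5]
    H3 returns ([5], ())
    H4 returns [([5], ())]
= [([6], ()), ([6], ()), ([5], ())]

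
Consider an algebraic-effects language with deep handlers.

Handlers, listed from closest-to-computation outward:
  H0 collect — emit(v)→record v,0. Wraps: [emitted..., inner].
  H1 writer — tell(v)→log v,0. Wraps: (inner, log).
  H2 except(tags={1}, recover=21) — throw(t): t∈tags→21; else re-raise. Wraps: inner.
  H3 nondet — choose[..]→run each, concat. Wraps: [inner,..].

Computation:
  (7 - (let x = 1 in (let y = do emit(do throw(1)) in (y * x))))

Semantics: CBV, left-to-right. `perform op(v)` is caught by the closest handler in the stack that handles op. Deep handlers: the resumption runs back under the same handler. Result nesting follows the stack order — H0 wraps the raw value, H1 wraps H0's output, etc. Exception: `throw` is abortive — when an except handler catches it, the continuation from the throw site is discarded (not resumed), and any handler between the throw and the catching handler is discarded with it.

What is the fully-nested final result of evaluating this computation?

Answer: [21]

Working:
throw(1) @ H2 caught ⇒ 21
H3 returns [21]
= [21]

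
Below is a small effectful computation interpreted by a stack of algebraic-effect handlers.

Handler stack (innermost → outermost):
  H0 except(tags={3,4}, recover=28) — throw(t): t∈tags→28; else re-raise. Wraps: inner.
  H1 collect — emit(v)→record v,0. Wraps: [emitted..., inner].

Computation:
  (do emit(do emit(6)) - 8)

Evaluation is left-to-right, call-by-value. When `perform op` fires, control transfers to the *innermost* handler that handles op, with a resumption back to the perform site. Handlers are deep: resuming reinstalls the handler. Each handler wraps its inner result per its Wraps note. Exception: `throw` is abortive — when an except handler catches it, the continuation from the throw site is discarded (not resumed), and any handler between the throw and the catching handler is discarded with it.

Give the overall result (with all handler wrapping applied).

Answer: [6, 0, -8]

Evaluation trace:
emit(6) @ H1 ⇒ out+=6
emit(0) @ H1 ⇒ out+=0
H0 returns -8
H1 returns [6, 0, -8]
= [6, 0, -8]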